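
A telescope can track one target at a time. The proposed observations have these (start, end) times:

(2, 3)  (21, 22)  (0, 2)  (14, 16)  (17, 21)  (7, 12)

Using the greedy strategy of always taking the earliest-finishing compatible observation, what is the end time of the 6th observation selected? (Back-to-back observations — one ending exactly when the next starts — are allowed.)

Order by finish time; keep every interval that doesn't clash with the previous kept one.
By end time: (0,2), (2,3), (7,12), (14,16), (17,21), (21,22).
Pick (0,2); next start ≥ 2 → (2,3); next start ≥ 3 → (7,12); next start ≥ 12 → (14,16); next start ≥ 16 → (17,21); next start ≥ 21 → (21,22).
Selected: (0,2) (2,3) (7,12) (14,16) (17,21) (21,22)

22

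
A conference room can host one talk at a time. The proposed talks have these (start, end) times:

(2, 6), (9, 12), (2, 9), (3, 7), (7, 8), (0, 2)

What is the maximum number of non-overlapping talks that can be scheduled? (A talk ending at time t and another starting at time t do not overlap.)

Sorted by end: (0,2)  (2,6)  (3,7)  (7,8)  (2,9)  (9,12)
take (0,2); take (2,6); take (7,8); skip (2,9); take (9,12).
Selected 4 talks.

4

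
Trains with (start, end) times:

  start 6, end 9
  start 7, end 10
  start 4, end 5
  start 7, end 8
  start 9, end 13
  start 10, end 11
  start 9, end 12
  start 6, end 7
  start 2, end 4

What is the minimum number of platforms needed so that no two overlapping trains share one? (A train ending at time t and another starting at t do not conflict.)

starts: [2, 4, 6, 6, 7, 7, 9, 9, 10]
ends:   [4, 5, 7, 8, 9, 10, 11, 12, 13]
s2→1 e4→0 s4→1 e5→0 s6→1 s6→2 e7→1 s7→2 s7→3  — peak 3.

3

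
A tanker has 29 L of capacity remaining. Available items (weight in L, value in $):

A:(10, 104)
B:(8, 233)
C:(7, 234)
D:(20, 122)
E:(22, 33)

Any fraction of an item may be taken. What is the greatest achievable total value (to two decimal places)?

595.40

Greedy by value/weight ratio, highest first.
Order: C (234/7=33.43) > B (233/8=29.12) > A (104/10=10.40) > D (122/20=6.10) > E (33/22=1.50)
Fill: take C (7 @ 234) → take B (8 @ 233) → take A (10 @ 104) → take 4/20 of D → 24.40; 29/29 used.
Total value = 595.40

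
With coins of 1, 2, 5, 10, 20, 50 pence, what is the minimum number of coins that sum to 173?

6

Use the largest denomination that fits, subtract, and repeat.
173 = 3×50 + 1×20 + 1×2 + 1×1
Total coins = 3 + 1 + 1 + 1 = 6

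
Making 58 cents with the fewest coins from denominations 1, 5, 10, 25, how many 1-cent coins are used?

58 = 2×25 + 1×5 + 3×1
Count of 1: 3

3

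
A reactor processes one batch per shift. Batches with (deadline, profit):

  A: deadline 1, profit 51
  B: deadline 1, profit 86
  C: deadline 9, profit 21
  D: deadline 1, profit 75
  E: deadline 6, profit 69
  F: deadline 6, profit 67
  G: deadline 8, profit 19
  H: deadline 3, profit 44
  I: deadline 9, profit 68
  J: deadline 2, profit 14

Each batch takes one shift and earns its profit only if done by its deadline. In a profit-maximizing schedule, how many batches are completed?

By profit: B(d1,86), D(d1,75), E(d6,69), I(d9,68), F(d6,67), A(d1,51), H(d3,44), C(d9,21), G(d8,19), J(d2,14)
B→slot 1; D skipped; E→slot 6; I→slot 9; F→slot 5; A skipped; H→slot 3; C→slot 8; G→slot 7; J→slot 2.
8 of 10 scheduled.

8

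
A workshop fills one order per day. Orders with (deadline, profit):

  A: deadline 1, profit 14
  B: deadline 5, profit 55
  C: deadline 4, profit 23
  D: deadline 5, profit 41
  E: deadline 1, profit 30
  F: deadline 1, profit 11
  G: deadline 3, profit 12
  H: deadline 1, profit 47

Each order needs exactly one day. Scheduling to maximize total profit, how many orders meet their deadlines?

By profit: B(d5,55), H(d1,47), D(d5,41), E(d1,30), C(d4,23), A(d1,14), G(d3,12), F(d1,11)
B→slot 5; H→slot 1; D→slot 4; E skipped; C→slot 3; A skipped; G→slot 2; F skipped.
5 of 8 scheduled.

5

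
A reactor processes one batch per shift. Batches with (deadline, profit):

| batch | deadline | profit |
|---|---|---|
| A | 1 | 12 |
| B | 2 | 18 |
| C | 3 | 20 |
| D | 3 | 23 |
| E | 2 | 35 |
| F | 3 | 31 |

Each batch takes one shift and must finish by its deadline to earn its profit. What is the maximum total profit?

Sort by profit descending; place each in the latest free slot ≤ its deadline.
By profit: E(d2,35), F(d3,31), D(d3,23), C(d3,20), B(d2,18), A(d1,12)
E→slot 2; F→slot 3; D→slot 1; C skipped; B skipped; A skipped.
Profit = 23 + 35 + 31 = 89

89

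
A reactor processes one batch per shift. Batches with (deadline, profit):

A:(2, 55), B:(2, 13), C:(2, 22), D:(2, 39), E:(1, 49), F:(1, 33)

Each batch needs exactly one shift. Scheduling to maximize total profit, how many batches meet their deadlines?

Profit order: A=55 E=49 D=39 F=33 C=22 B=13
Assign: A→slot 2, E→slot 1, D skipped, F skipped, C skipped, B skipped.
Slots: [1:E] [2:A]
2 of 6 scheduled.

2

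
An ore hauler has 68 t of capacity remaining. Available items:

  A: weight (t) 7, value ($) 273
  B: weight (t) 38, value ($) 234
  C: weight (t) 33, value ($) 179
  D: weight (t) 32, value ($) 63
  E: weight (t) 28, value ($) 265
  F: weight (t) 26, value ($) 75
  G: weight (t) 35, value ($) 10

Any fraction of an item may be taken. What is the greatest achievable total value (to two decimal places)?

Greedy by value/weight ratio, highest first.
Ratios (sorted): A 39.00, E 9.46, B 6.16, C 5.42, F 2.88, D 1.97, G 0.29
take A (7 @ 273); take E (28 @ 265); take 33/38 of B → 203.21. Capacity used 68/68.
Total value = 741.21

741.21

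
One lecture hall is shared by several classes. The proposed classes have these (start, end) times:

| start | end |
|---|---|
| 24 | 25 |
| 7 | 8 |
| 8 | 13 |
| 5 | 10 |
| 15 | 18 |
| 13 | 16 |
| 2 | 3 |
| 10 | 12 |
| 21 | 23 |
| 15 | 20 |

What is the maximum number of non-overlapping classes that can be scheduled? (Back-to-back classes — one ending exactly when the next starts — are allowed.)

Sorted by end: (2,3)  (7,8)  (5,10)  (10,12)  (8,13)  (13,16)  (15,18)  (15,20)  (21,23)  (24,25)
take (2,3); take (7,8); take (10,12); take (13,16); take (21,23); take (24,25).
Selected 6 classes.

6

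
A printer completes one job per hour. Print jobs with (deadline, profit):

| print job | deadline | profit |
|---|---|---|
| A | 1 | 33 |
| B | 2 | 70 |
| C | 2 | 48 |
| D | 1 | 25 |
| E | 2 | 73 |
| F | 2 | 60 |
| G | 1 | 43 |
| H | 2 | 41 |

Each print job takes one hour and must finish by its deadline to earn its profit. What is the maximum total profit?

143

Take jobs in profit order; each goes to the latest open slot no later than its deadline.
Profit order: E=73 B=70 F=60 C=48 G=43 H=41 A=33 D=25
Assign: E→slot 2, B→slot 1, F skipped, C skipped, G skipped, H skipped, A skipped, D skipped.
Slots: [1:B] [2:E]
Profit = 70 + 73 = 143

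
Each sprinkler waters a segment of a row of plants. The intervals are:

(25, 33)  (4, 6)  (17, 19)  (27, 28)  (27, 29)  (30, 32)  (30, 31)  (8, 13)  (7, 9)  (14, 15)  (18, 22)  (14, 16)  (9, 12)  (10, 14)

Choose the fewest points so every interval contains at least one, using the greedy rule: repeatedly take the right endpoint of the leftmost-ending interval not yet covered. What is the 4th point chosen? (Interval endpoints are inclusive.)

Process intervals by earliest right end; each time one isn't hit yet, stab at its right endpoint.
By right end: [4,6]  [7,9]  [9,12]  [8,13]  [10,14]  [14,15]  [14,16]  [17,19]  [18,22]  [27,28]  [27,29]  [30,31]  [30,32]  [25,33]
[4,6] uncovered → point at 6; [7,9] uncovered → point at 9; [10,14] uncovered → point at 14; [17,19] uncovered → point at 19; [27,28] uncovered → point at 28; [30,31] uncovered → point at 31.
Points: 6, 9, 14, 19, 28, 31 (6 total).

19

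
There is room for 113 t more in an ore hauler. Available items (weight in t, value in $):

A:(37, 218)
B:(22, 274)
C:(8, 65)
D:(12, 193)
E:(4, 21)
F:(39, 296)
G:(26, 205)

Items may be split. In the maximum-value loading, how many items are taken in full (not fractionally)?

5

Sort by value per unit weight and fill in that order.
Ratios (sorted): D 16.08, B 12.45, C 8.12, G 7.88, F 7.59, A 5.89, E 5.25
take D (12 @ 193); take B (22 @ 274); take C (8 @ 65); take G (26 @ 205); take F (39 @ 296); take 6/37 of A → 35.35. Capacity used 113/113.
5 item(s) taken whole; one partial (take 6/37 of A).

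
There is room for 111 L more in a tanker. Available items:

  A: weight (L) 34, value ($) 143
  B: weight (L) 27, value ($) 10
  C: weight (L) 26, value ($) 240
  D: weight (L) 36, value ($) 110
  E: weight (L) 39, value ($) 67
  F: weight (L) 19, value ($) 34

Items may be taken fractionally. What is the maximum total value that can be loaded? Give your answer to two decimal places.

Sort by value per unit weight and fill in that order.
Ratios (sorted): C 9.23, A 4.21, D 3.06, F 1.79, E 1.72, B 0.37
take C (26 @ 240); take A (34 @ 143); take D (36 @ 110); take 15/19 of F → 26.84. Capacity used 111/111.
Total value = 519.84

519.84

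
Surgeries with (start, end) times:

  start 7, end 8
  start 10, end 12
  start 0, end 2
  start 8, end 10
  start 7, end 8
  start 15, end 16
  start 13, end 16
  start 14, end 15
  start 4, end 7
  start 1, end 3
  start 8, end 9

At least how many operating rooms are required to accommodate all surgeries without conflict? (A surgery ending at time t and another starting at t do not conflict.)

Count concurrent intervals with a sweep; the peak is the room count.
Events (time:±→running): 0:+→1 1:+→2 … peak 2.

2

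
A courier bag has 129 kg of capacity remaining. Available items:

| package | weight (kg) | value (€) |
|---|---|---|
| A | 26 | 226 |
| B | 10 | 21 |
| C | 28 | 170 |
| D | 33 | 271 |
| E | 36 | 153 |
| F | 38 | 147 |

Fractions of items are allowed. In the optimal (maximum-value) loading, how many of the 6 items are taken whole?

Sort by value per unit weight and fill in that order.
Ratios (sorted): A 8.69, D 8.21, C 6.07, E 4.25, F 3.87, B 2.10
take A (26 @ 226); take D (33 @ 271); take C (28 @ 170); take E (36 @ 153); take 6/38 of F → 23.21. Capacity used 129/129.
4 item(s) taken whole; one partial (take 6/38 of F).

4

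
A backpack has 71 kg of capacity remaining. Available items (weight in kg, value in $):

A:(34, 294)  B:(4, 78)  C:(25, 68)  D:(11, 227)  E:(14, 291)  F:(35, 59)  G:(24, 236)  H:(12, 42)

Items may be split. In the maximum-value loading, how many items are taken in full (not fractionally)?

Greedy by value/weight ratio, highest first.
Ratios (sorted): E 20.79, D 20.64, B 19.50, G 9.83, A 8.65, H 3.50, C 2.72, F 1.69
take E (14 @ 291); take D (11 @ 227); take B (4 @ 78); take G (24 @ 236); take 18/34 of A → 155.65. Capacity used 71/71.
4 item(s) taken whole; one partial (take 18/34 of A).

4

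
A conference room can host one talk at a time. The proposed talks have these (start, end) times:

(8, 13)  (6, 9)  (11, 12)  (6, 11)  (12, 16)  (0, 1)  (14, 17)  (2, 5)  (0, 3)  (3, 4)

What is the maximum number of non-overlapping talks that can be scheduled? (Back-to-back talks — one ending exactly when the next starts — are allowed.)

Sort by end time and greedily take each interval whose start is ≥ the last chosen end.
Sorted by end: (0,1)  (0,3)  (3,4)  (2,5)  (6,9)  (6,11)  (11,12)  (8,13)  (12,16)  (14,17)
take (0,1); skip (0,3); take (3,4); take (6,9); skip (6,11); take (11,12); take (12,16); skip (14,17).
Selected 5 talks.

5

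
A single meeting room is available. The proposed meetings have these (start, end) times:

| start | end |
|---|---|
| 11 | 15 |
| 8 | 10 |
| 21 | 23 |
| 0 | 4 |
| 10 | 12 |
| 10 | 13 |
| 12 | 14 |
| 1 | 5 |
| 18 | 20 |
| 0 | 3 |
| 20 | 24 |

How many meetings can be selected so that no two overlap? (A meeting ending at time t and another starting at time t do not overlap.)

6

Sort by end time and greedily take each interval whose start is ≥ the last chosen end.
By end time: (0,3), (0,4), (1,5), (8,10), (10,12), (10,13), (12,14), (11,15), (18,20), (21,23), (20,24).
Pick (0,3); next start ≥ 3 → (8,10); next start ≥ 10 → (10,12); next start ≥ 12 → (12,14); next start ≥ 14 → (18,20); next start ≥ 20 → (21,23).
Selected 6 meetings.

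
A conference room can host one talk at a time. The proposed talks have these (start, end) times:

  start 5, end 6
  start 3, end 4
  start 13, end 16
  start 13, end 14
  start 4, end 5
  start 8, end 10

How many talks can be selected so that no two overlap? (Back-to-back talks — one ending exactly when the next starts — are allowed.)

5

Sorted by end: (3,4)  (4,5)  (5,6)  (8,10)  (13,14)  (13,16)
take (3,4); take (4,5); take (5,6); take (8,10); take (13,14).
Selected 5 talks.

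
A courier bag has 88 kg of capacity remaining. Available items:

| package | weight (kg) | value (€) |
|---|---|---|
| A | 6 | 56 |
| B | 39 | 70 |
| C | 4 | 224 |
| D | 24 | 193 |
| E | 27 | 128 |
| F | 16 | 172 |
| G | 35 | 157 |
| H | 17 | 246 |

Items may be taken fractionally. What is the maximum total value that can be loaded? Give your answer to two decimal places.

990.56

Sort by value per unit weight and fill in that order.
Order: C (224/4=56.00) > H (246/17=14.47) > F (172/16=10.75) > A (56/6=9.33) > D (193/24=8.04) > E (128/27=4.74) > G (157/35=4.49) > B (70/39=1.79)
Fill: take C (4 @ 224) → take H (17 @ 246) → take F (16 @ 172) → take A (6 @ 56) → take D (24 @ 193) → take 21/27 of E → 99.56; 88/88 used.
Total value = 990.56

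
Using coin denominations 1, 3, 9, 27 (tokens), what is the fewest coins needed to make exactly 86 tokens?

6

Greedy: take as many of the largest coin as possible, then repeat with the remainder.
86 − 3×27→5 − 1×3→2 − 2×1→0
Total coins = 3 + 1 + 2 = 6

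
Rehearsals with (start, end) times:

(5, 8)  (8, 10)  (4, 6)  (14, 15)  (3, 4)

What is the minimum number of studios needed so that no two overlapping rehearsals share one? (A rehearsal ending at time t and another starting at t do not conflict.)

Count concurrent intervals with a sweep; the peak is the room count.
Events (time:±→running): 3:+→1 4:-→0 4:+→1 5:+→2 … peak 2.

2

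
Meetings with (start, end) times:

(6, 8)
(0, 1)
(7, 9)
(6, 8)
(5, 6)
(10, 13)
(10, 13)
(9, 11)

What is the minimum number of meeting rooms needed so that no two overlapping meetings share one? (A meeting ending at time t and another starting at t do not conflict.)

Events (time:±→running): 0:+→1 1:-→0 5:+→1 6:-→0 6:+→1 6:+→2 7:+→3 … peak 3.

3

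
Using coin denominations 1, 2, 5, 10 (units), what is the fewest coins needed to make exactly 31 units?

4

31 − 3×10→1 − 1×1→0
Total coins = 3 + 1 = 4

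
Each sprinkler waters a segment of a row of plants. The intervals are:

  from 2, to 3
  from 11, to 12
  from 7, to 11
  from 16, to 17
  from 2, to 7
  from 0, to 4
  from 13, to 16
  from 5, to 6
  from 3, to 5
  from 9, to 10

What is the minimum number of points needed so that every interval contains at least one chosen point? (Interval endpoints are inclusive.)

5

Sort by right endpoint; whenever an interval is uncovered, place a point at its right end.
Sorted: [2,3] [0,4] [3,5] [5,6] [2,7] [9,10] [7,11] [11,12] [13,16] [16,17]
{[2,3],[0,4],[3,5]} hit by 3; {[5,6],[2,7]} hit by 6; {[9,10],[7,11]} hit by 10; {[11,12]} hit by 12; {[13,16],[16,17]} hit by 16.
Points: 3, 6, 10, 12, 16 (5 total).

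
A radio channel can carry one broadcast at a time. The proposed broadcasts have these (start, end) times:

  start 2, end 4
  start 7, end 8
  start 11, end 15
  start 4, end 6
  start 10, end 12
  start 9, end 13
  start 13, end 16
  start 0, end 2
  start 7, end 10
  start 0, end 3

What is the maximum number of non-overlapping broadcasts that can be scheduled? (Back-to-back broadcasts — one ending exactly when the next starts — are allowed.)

Sort by end time and greedily take each interval whose start is ≥ the last chosen end.
Sorted by end: (0,2)  (0,3)  (2,4)  (4,6)  (7,8)  (7,10)  (10,12)  (9,13)  (11,15)  (13,16)
take (0,2); take (2,4); take (4,6); take (7,8); take (10,12); skip (9,13); take (13,16).
Selected 6 broadcasts.

6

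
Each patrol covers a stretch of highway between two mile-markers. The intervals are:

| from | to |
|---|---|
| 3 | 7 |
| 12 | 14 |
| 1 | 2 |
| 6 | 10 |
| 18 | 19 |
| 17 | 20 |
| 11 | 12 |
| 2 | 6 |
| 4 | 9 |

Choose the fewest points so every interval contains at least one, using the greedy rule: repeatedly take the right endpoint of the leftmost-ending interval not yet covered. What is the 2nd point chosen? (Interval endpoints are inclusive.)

Sorted: [1,2] [2,6] [3,7] [4,9] [6,10] [11,12] [12,14] [18,19] [17,20]
{[1,2],[2,6]} hit by 2; {[3,7],[4,9],[6,10]} hit by 7; {[11,12],[12,14]} hit by 12; {[18,19],[17,20]} hit by 19.
Points: 2, 7, 12, 19 (4 total).

7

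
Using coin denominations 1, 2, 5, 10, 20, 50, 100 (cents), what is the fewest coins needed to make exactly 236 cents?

Use the largest denomination that fits, subtract, and repeat.
236 = 2×100 + 1×20 + 1×10 + 1×5 + 1×1
Total coins = 2 + 1 + 1 + 1 + 1 = 6

6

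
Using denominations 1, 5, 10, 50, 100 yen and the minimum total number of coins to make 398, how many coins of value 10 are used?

4

Use the largest denomination that fits, subtract, and repeat.
398 = 3×100 + 1×50 + 4×10 + 1×5 + 3×1
Count of 10: 4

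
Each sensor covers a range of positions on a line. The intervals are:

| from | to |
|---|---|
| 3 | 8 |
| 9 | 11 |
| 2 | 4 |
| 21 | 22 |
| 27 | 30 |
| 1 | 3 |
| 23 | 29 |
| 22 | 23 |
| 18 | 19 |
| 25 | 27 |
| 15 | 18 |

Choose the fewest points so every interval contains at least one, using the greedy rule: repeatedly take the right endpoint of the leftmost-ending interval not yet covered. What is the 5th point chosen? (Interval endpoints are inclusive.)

27

Sort by right endpoint; whenever an interval is uncovered, place a point at its right end.
Sorted: [1,3] [2,4] [3,8] [9,11] [15,18] [18,19] [21,22] [22,23] [25,27] [23,29] [27,30]
{[1,3],[2,4],[3,8]} hit by 3; {[9,11]} hit by 11; {[15,18],[18,19]} hit by 18; {[21,22],[22,23]} hit by 22; {[25,27],[23,29],[27,30]} hit by 27.
Points: 3, 11, 18, 22, 27 (5 total).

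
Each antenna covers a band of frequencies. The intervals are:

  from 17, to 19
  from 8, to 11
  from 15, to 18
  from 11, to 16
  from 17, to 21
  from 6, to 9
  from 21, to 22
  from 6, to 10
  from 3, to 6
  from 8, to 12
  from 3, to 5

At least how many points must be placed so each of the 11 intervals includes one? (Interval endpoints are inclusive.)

5

By right end: [3,5]  [3,6]  [6,9]  [6,10]  [8,11]  [8,12]  [11,16]  [15,18]  [17,19]  [17,21]  [21,22]
[3,5] uncovered → point at 5; [6,9] uncovered → point at 9; [11,16] uncovered → point at 16; [17,19] uncovered → point at 19; [21,22] uncovered → point at 22.
Points: 5, 9, 16, 19, 22 (5 total).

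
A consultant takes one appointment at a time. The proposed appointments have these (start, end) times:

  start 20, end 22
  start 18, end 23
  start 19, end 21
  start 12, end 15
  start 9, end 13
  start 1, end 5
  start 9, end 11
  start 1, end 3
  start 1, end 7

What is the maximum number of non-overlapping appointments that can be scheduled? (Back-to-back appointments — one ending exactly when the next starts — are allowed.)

By end time: (1,3), (1,5), (1,7), (9,11), (9,13), (12,15), (19,21), (20,22), (18,23).
Pick (1,3); next start ≥ 3 → (9,11); next start ≥ 11 → (12,15); next start ≥ 15 → (19,21).
Selected 4 appointments.

4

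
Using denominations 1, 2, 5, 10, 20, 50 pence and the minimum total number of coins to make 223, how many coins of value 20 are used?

Greedy: take as many of the largest coin as possible, then repeat with the remainder.
223 − 4×50→23 − 1×20→3 − 1×2→1 − 1×1→0
Count of 20: 1

1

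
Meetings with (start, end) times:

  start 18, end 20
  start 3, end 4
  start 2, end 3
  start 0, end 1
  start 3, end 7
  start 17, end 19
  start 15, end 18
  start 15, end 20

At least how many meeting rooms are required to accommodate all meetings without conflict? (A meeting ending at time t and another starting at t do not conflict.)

3

starts: [0, 2, 3, 3, 15, 15, 17, 18]
ends:   [1, 3, 4, 7, 18, 19, 20, 20]
s0→1 e1→0 s2→1 e3→0 s3→1 s3→2 e4→1 e7→0 s15→1 s15→2 s17→3  — peak 3.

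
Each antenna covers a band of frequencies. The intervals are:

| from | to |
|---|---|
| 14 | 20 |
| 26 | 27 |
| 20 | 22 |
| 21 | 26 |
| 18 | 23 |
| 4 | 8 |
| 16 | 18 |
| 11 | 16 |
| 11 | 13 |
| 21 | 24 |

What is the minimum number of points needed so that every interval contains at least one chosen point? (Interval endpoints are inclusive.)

5

Sort by right endpoint; whenever an interval is uncovered, place a point at its right end.
Sorted: [4,8] [11,13] [11,16] [16,18] [14,20] [20,22] [18,23] [21,24] [21,26] [26,27]
{[4,8]} hit by 8; {[11,13],[11,16]} hit by 13; {[16,18],[14,20]} hit by 18; {[20,22],[18,23],[21,24],[21,26]} hit by 22; {[26,27]} hit by 27.
Points: 8, 13, 18, 22, 27 (5 total).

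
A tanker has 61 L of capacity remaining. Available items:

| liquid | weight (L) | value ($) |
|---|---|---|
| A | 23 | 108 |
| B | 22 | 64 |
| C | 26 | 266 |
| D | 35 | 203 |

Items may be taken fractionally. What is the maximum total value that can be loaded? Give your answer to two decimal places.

469.00

Greedy by value/weight ratio, highest first.
Order: C (266/26=10.23) > D (203/35=5.80) > A (108/23=4.70) > B (64/22=2.91)
Fill: take C (26 @ 266) → take D (35 @ 203); 61/61 used.
Total value = 469.00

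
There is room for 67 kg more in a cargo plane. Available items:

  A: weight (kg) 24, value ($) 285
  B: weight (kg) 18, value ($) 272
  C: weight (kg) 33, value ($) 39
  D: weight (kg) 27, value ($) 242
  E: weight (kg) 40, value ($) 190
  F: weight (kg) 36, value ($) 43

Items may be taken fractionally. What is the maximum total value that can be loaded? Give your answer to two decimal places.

781.07

Sort by value per unit weight and fill in that order.
Order: B (272/18=15.11) > A (285/24=11.88) > D (242/27=8.96) > E (190/40=4.75) > F (43/36=1.19) > C (39/33=1.18)
Fill: take B (18 @ 272) → take A (24 @ 285) → take 25/27 of D → 224.07; 67/67 used.
Total value = 781.07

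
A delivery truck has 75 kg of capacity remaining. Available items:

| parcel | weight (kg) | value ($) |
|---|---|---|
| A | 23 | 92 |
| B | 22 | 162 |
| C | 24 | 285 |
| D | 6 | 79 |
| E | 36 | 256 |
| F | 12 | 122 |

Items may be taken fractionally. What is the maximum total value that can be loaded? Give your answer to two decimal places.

726.22

Sort by value per unit weight and fill in that order.
Order: D (79/6=13.17) > C (285/24=11.88) > F (122/12=10.17) > B (162/22=7.36) > E (256/36=7.11) > A (92/23=4.00)
Fill: take D (6 @ 79) → take C (24 @ 285) → take F (12 @ 122) → take B (22 @ 162) → take 11/36 of E → 78.22; 75/75 used.
Total value = 726.22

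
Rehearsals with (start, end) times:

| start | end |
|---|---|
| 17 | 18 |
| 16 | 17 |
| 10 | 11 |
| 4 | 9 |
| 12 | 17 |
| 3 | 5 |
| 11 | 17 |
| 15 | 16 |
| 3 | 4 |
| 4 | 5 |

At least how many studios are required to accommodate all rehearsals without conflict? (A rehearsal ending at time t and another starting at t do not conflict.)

3

The answer is the maximum number of intervals overlapping at any instant.
Events (time:±→running): 3:+→1 3:+→2 4:-→1 4:+→2 4:+→3 … peak 3.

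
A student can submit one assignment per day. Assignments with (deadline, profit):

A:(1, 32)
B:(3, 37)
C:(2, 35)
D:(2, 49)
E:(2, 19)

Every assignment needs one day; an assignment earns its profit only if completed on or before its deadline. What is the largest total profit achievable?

121

Profit order: D=49 B=37 C=35 A=32 E=19
Assign: D→slot 2, B→slot 3, C→slot 1, A skipped, E skipped.
Slots: [1:C] [2:D] [3:B]
Profit = 35 + 49 + 37 = 121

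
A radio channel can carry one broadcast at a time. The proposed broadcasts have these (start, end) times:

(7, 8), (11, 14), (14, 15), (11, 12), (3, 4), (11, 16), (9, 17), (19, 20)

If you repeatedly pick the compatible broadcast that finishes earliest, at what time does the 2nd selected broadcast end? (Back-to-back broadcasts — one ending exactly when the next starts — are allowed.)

Sorted by end: (3,4)  (7,8)  (11,12)  (11,14)  (14,15)  (11,16)  (9,17)  (19,20)
take (3,4); take (7,8); take (11,12); take (14,15); take (19,20).
Selected: (3,4) (7,8) (11,12) (14,15) (19,20)

8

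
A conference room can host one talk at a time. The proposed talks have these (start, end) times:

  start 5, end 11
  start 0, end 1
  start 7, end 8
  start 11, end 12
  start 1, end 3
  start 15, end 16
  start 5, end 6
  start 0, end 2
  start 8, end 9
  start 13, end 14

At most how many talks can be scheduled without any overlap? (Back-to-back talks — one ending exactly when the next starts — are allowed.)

8

By end time: (0,1), (0,2), (1,3), (5,6), (7,8), (8,9), (5,11), (11,12), (13,14), (15,16).
Pick (0,1); next start ≥ 1 → (1,3); next start ≥ 3 → (5,6); next start ≥ 6 → (7,8); next start ≥ 8 → (8,9); next start ≥ 9 → (11,12); next start ≥ 12 → (13,14); next start ≥ 14 → (15,16).
Selected 8 talks.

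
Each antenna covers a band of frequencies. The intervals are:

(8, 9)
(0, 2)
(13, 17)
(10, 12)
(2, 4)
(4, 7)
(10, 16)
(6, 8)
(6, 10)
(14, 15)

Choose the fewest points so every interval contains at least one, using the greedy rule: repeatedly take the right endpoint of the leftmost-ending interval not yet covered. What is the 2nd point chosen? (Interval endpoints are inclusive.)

Sorted: [0,2] [2,4] [4,7] [6,8] [8,9] [6,10] [10,12] [14,15] [10,16] [13,17]
{[0,2],[2,4]} hit by 2; {[4,7],[6,8]} hit by 7; {[8,9],[6,10]} hit by 9; {[10,12]} hit by 12; {[14,15],[10,16],[13,17]} hit by 15.
Points: 2, 7, 9, 12, 15 (5 total).

7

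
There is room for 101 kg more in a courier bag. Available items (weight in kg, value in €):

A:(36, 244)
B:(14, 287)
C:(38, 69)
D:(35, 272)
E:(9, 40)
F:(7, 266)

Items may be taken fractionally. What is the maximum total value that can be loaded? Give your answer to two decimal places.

Sort by value per unit weight and fill in that order.
Order: F (266/7=38.00) > B (287/14=20.50) > D (272/35=7.77) > A (244/36=6.78) > E (40/9=4.44) > C (69/38=1.82)
Fill: take F (7 @ 266) → take B (14 @ 287) → take D (35 @ 272) → take A (36 @ 244) → take E (9 @ 40); 101/101 used.
Total value = 1109.00

1109.00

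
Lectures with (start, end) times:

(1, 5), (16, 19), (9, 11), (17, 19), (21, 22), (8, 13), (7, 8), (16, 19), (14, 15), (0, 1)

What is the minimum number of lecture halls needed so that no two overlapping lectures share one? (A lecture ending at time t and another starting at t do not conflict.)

Count concurrent intervals with a sweep; the peak is the room count.
starts: [0, 1, 7, 8, 9, 14, 16, 16, 17, 21]
ends:   [1, 5, 8, 11, 13, 15, 19, 19, 19, 22]
s0→1 e1→0 s1→1 e5→0 s7→1 e8→0 s8→1 s9→2 e11→1 e13→0 s14→1 e15→0 s16→1 s16→2 s17→3  — peak 3.

3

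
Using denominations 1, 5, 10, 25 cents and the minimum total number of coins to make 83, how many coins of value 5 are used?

83 − 3×25→8 − 1×5→3 − 3×1→0
Count of 5: 1

1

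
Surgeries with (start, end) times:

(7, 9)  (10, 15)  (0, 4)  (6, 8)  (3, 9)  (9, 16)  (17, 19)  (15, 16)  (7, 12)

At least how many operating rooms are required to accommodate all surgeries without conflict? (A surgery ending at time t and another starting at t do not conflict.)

4

Events (time:±→running): 0:+→1 3:+→2 4:-→1 6:+→2 7:+→3 7:+→4 … peak 4.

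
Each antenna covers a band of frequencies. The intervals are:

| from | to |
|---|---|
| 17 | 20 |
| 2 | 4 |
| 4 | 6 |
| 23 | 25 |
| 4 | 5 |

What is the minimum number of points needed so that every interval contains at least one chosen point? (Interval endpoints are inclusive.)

Sorted: [2,4] [4,5] [4,6] [17,20] [23,25]
{[2,4],[4,5],[4,6]} hit by 4; {[17,20]} hit by 20; {[23,25]} hit by 25.
Points: 4, 20, 25 (3 total).

3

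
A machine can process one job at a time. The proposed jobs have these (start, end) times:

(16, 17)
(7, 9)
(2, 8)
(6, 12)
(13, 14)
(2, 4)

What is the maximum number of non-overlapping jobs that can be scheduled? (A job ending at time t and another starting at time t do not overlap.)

4

By end time: (2,4), (2,8), (7,9), (6,12), (13,14), (16,17).
Pick (2,4); next start ≥ 4 → (7,9); next start ≥ 9 → (13,14); next start ≥ 14 → (16,17).
Selected 4 jobs.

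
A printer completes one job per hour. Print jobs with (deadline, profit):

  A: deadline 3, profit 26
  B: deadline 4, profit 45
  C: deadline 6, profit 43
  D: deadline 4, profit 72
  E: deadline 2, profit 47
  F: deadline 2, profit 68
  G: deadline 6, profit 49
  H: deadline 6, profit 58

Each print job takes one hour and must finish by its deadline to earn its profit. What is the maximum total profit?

Take jobs in profit order; each goes to the latest open slot no later than its deadline.
Profit order: D=72 F=68 H=58 G=49 E=47 B=45 C=43 A=26
Assign: D→slot 4, F→slot 2, H→slot 6, G→slot 5, E→slot 1, B→slot 3, C skipped, A skipped.
Slots: [1:E] [2:F] [3:B] [4:D] [5:G] [6:H]
Profit = 47 + 68 + 45 + 72 + 49 + 58 = 339

339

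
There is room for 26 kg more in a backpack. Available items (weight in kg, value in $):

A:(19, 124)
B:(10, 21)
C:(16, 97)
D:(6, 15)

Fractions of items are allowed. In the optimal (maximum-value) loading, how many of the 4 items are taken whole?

1

Order: A (124/19=6.53) > C (97/16=6.06) > D (15/6=2.50) > B (21/10=2.10)
Fill: take A (19 @ 124) → take 7/16 of C → 42.44; 26/26 used.
1 item(s) taken whole; one partial (take 7/16 of C).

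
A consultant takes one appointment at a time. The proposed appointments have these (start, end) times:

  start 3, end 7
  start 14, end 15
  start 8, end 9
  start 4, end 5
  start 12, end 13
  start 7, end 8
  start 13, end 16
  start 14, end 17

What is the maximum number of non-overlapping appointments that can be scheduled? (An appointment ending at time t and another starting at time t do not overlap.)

Sort by end time and greedily take each interval whose start is ≥ the last chosen end.
Sorted by end: (4,5)  (3,7)  (7,8)  (8,9)  (12,13)  (14,15)  (13,16)  (14,17)
take (4,5); take (7,8); take (8,9); take (12,13); take (14,15); skip (13,16); skip (14,17).
Selected 5 appointments.

5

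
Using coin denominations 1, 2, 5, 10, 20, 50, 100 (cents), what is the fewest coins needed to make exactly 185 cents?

5

Use the largest denomination that fits, subtract, and repeat.
185 − 1×100→85 − 1×50→35 − 1×20→15 − 1×10→5 − 1×5→0
Total coins = 1 + 1 + 1 + 1 + 1 = 5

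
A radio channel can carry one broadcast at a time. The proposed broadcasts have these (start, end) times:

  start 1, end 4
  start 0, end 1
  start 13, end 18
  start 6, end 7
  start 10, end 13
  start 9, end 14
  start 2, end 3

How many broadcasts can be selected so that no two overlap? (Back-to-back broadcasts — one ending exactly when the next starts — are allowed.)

5

Sorted by end: (0,1)  (2,3)  (1,4)  (6,7)  (10,13)  (9,14)  (13,18)
take (0,1); take (2,3); take (6,7); take (10,13); take (13,18).
Selected 5 broadcasts.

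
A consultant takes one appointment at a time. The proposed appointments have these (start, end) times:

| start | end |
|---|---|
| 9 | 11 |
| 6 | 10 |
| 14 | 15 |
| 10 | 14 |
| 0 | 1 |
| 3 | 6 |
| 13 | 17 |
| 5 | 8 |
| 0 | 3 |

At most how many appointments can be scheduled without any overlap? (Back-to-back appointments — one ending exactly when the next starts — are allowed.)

Greedy by earliest finish: after sorting by end time, pick each interval compatible with the last pick.
Sorted by end: (0,1)  (0,3)  (3,6)  (5,8)  (6,10)  (9,11)  (10,14)  (14,15)  (13,17)
take (0,1); take (3,6); take (6,10); take (10,14); take (14,15).
Selected 5 appointments.

5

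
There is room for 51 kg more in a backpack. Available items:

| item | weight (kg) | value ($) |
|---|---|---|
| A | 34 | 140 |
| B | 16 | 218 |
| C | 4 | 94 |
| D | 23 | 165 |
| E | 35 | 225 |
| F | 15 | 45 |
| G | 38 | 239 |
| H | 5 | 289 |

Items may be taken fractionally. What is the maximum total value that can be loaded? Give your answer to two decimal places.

Sort by value per unit weight and fill in that order.
Order: H (289/5=57.80) > C (94/4=23.50) > B (218/16=13.62) > D (165/23=7.17) > E (225/35=6.43) > G (239/38=6.29) > A (140/34=4.12) > F (45/15=3.00)
Fill: take H (5 @ 289) → take C (4 @ 94) → take B (16 @ 218) → take D (23 @ 165) → take 3/35 of E → 19.29; 51/51 used.
Total value = 785.29

785.29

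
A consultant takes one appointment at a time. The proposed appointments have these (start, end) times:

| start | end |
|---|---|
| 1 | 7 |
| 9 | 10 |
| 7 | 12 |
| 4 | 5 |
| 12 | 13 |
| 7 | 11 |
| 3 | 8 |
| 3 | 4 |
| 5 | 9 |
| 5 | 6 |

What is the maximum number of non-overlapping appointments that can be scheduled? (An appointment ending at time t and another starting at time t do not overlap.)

Sort by end time and greedily take each interval whose start is ≥ the last chosen end.
Sorted by end: (3,4)  (4,5)  (5,6)  (1,7)  (3,8)  (5,9)  (9,10)  (7,11)  (7,12)  (12,13)
take (3,4); take (4,5); take (5,6); skip (1,7); take (9,10); take (12,13).
Selected 5 appointments.

5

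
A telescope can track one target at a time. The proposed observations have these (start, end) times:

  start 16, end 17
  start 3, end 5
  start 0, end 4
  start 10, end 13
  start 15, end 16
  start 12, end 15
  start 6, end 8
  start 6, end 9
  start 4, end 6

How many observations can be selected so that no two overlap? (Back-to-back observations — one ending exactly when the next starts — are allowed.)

6

By end time: (0,4), (3,5), (4,6), (6,8), (6,9), (10,13), (12,15), (15,16), (16,17).
Pick (0,4); next start ≥ 4 → (4,6); next start ≥ 6 → (6,8); next start ≥ 8 → (10,13); next start ≥ 13 → (15,16); next start ≥ 16 → (16,17).
Selected 6 observations.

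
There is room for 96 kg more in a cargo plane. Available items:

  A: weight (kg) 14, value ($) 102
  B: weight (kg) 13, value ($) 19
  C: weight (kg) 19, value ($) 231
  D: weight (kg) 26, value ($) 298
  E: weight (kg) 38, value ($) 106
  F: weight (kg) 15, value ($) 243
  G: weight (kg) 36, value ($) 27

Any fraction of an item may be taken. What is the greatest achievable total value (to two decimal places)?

935.37

Order: F (243/15=16.20) > C (231/19=12.16) > D (298/26=11.46) > A (102/14=7.29) > E (106/38=2.79) > B (19/13=1.46) > G (27/36=0.75)
Fill: take F (15 @ 243) → take C (19 @ 231) → take D (26 @ 298) → take A (14 @ 102) → take 22/38 of E → 61.37; 96/96 used.
Total value = 935.37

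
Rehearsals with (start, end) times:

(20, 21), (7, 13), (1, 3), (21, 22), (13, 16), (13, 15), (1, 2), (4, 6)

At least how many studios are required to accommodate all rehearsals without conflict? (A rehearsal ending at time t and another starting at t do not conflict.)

2

Count concurrent intervals with a sweep; the peak is the room count.
starts: [1, 1, 4, 7, 13, 13, 20, 21]
ends:   [2, 3, 6, 13, 15, 16, 21, 22]
s1→1 s1→2  — peak 2.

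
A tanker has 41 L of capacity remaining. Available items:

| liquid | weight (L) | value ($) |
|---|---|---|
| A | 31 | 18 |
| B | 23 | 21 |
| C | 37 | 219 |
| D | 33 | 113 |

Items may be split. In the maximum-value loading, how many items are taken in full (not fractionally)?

1

Sort by value per unit weight and fill in that order.
Order: C (219/37=5.92) > D (113/33=3.42) > B (21/23=0.91) > A (18/31=0.58)
Fill: take C (37 @ 219) → take 4/33 of D → 13.70; 41/41 used.
1 item(s) taken whole; one partial (take 4/33 of D).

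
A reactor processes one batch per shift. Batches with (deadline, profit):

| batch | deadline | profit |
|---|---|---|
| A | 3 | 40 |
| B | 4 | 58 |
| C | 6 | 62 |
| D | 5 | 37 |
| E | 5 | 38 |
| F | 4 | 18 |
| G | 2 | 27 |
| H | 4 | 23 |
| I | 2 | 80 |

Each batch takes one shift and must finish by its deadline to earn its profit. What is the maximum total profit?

315

Sort by profit descending; place each in the latest free slot ≤ its deadline.
Profit order: I=80 C=62 B=58 A=40 E=38 D=37 G=27 H=23 F=18
Assign: I→slot 2, C→slot 6, B→slot 4, A→slot 3, E→slot 5, D→slot 1, G skipped, H skipped, F skipped.
Slots: [1:D] [2:I] [3:A] [4:B] [5:E] [6:C]
Profit = 37 + 80 + 40 + 58 + 38 + 62 = 315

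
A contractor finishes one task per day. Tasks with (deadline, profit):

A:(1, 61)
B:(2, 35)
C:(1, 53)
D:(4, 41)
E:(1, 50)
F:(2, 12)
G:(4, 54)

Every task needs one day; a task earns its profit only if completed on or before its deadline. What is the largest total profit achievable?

Take jobs in profit order; each goes to the latest open slot no later than its deadline.
Profit order: A=61 G=54 C=53 E=50 D=41 B=35 F=12
Assign: A→slot 1, G→slot 4, C skipped, E skipped, D→slot 3, B→slot 2, F skipped.
Slots: [1:A] [2:B] [3:D] [4:G]
Profit = 61 + 35 + 41 + 54 = 191

191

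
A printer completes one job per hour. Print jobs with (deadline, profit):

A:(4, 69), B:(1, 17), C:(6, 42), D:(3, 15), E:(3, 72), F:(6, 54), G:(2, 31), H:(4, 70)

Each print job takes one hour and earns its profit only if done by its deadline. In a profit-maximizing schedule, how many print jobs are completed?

6

Profit order: E=72 H=70 A=69 F=54 C=42 G=31 B=17 D=15
Assign: E→slot 3, H→slot 4, A→slot 2, F→slot 6, C→slot 5, G→slot 1, B skipped, D skipped.
Slots: [1:G] [2:A] [3:E] [4:H] [5:C] [6:F]
6 of 8 scheduled.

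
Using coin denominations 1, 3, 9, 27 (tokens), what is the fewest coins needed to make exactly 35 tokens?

5

Greedy: take as many of the largest coin as possible, then repeat with the remainder.
35 − 1×27→8 − 2×3→2 − 2×1→0
Total coins = 1 + 2 + 2 = 5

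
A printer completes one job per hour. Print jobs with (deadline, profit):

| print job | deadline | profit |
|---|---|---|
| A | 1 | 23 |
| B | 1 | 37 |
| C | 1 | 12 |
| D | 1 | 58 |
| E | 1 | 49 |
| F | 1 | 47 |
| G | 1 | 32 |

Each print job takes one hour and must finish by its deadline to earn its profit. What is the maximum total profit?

Take jobs in profit order; each goes to the latest open slot no later than its deadline.
Profit order: D=58 E=49 F=47 B=37 G=32 A=23 C=12
Assign: D→slot 1, E skipped, F skipped, B skipped, G skipped, A skipped, C skipped.
Slots: [1:D]
Profit = 58 = 58

58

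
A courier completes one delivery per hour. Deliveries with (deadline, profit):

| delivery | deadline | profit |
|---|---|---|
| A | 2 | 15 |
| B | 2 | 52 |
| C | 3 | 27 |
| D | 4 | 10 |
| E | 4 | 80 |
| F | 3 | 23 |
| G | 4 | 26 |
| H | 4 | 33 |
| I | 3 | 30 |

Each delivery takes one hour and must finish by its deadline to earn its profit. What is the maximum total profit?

By profit: E(d4,80), B(d2,52), H(d4,33), I(d3,30), C(d3,27), G(d4,26), F(d3,23), A(d2,15), D(d4,10)
E→slot 4; B→slot 2; H→slot 3; I→slot 1; C skipped; G skipped; F skipped; A skipped; D skipped.
Profit = 30 + 52 + 33 + 80 = 195

195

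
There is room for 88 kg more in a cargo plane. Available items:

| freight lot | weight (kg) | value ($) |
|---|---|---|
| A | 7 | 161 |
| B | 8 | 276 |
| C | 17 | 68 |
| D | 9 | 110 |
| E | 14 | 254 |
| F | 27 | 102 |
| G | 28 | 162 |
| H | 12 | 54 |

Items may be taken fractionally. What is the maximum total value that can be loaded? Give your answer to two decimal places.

Greedy by value/weight ratio, highest first.
Ratios (sorted): B 34.50, A 23.00, E 18.14, D 12.22, G 5.79, H 4.50, C 4.00, F 3.78
take B (8 @ 276); take A (7 @ 161); take E (14 @ 254); take D (9 @ 110); take G (28 @ 162); take H (12 @ 54); take 10/17 of C → 40.00. Capacity used 88/88.
Total value = 1057.00

1057.00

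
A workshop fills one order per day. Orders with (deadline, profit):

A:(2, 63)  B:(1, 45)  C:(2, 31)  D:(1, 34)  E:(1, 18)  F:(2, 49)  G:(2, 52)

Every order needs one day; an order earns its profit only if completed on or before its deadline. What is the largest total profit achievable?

Profit order: A=63 G=52 F=49 B=45 D=34 C=31 E=18
Assign: A→slot 2, G→slot 1, F skipped, B skipped, D skipped, C skipped, E skipped.
Slots: [1:G] [2:A]
Profit = 52 + 63 = 115

115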